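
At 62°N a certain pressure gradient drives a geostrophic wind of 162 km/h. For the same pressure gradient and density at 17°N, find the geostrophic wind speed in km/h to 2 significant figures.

490 km/h

With the same pressure gradient and density, V_g ∝ 1/f ∝ 1/sin φ.
V₂ = V₁ · sin φ₁ / sin φ₂ = 162 × sin 62° / sin 17°
V₂ = 162 × 0.8829/0.2924 = 490 km/h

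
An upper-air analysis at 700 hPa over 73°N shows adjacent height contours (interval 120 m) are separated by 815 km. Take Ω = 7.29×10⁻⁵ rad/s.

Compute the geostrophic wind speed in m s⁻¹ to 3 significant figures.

10.4 m s⁻¹

Coriolis parameter at 73°N:
f = 2Ω sin φ = 2 × 7.29×10⁻⁵ × sin 73° = 1.39×10⁻⁴ s⁻¹
Height gradient: |∂Z/∂n| = 120 m / 815000 m = 1.47×10⁻⁴
On a pressure surface, geostrophic balance gives V_g = (g/f)|∂Z/∂n|:
V_g = 9.81 × 1.47×10⁻⁴ / 1.39×10⁻⁴ = 10.4 m/s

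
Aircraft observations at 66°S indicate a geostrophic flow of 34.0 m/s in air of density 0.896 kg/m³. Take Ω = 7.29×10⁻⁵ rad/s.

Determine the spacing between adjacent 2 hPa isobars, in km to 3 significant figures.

49.3 km

Coriolis parameter at 66°S:
f = 2Ω sin φ = 2 × 7.29×10⁻⁵ × sin 66° = 1.33×10⁻⁴ s⁻¹
Geostrophic balance rearranged: |∂P/∂n| = f ρ V_g
|∂P/∂n| = 1.33×10⁻⁴ × 0.896 × 34.0 = 4.06×10⁻³ Pa/m
Isobar spacing: Δn = ΔP/|∂P/∂n| = 200 Pa / 4.06×10⁻³ Pa/m = 49290 m ≈ 49.3 km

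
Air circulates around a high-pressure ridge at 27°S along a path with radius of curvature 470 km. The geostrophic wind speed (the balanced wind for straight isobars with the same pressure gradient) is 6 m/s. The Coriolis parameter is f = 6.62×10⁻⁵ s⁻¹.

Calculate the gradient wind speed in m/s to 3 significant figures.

8.12 m/s

Around a high, pressure-gradient force acts outward with centrifugal, so Coriolis balances both:
fV = (1/ρ)|∂P/∂n| + V²/R  →  V² − fR·V + fR·V_g = 0
With fR = 6.62×10⁻⁵ × 470×10³ m = 31.1 m/s:
V = [fR − √((fR)² − 4 fR V_g)]/2 = [31.1 − √(31.1² − 4×31.1×6)]/2 = 8.12 m/s
Supergeostrophic (V > V_g = 6 m/s), as expected around a high.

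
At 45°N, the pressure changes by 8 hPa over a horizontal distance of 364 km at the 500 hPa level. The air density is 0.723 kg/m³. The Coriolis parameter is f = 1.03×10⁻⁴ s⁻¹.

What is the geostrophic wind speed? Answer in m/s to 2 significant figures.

30 m/s

Pressure gradient: |∂P/∂n| = 800 Pa / 364000 m = 2.20×10⁻³ Pa/m
Geostrophic balance (pressure-gradient force = Coriolis force):
V_g = (1/(fρ)) |∂P/∂n| = 2.20×10⁻³ / (1.03×10⁻⁴ × 0.723) = 29.5 m/s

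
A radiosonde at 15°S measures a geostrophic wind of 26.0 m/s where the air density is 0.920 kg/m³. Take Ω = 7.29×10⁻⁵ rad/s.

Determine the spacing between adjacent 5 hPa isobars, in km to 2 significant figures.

550 km

Coriolis parameter at 15°S:
f = 2Ω sin φ = 2 × 7.29×10⁻⁵ × sin 15° = 3.77×10⁻⁵ s⁻¹
Geostrophic balance rearranged: |∂P/∂n| = f ρ V_g
|∂P/∂n| = 3.77×10⁻⁵ × 0.920 × 26.0 = 9.03×10⁻⁴ Pa/m
Isobar spacing: Δn = ΔP/|∂P/∂n| = 500 Pa / 9.03×10⁻⁴ Pa/m = 553930 m ≈ 550 km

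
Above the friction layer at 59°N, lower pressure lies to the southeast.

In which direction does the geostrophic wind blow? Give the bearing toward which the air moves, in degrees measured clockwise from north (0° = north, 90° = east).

225°

The pressure-gradient force points toward the southeast (bearing 135°).
Geostrophic balance: in the Northern Hemisphere the Coriolis force deflects motion to the right, so the geostrophic wind blows 90° to the right of the pressure-gradient force (low pressure on the left).
Rotating 135° by 90° clockwise gives 225° — the wind blows toward the southwest.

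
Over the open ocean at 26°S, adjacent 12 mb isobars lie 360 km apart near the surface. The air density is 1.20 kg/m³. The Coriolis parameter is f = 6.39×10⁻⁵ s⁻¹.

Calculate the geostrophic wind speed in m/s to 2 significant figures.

43 m/s

Pressure gradient: |∂P/∂n| = 1200 Pa / 360000 m = 3.33×10⁻³ Pa/m
Geostrophic balance (pressure-gradient force = Coriolis force):
V_g = (1/(fρ)) |∂P/∂n| = 3.33×10⁻³ / (6.39×10⁻⁵ × 1.20) = 43.5 m/s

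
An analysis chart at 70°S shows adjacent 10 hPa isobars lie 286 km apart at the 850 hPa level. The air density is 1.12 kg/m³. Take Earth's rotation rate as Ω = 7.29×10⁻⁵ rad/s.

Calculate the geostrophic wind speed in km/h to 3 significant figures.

82.0 km/h

Coriolis parameter at 70°S:
f = 2Ω sin φ = 2 × 7.29×10⁻⁵ × sin 70° = 1.37×10⁻⁴ s⁻¹
Pressure gradient: |∂P/∂n| = 1000 Pa / 286000 m = 3.50×10⁻³ Pa/m
Geostrophic balance (pressure-gradient force = Coriolis force):
V_g = (1/(fρ)) |∂P/∂n| = 3.50×10⁻³ / (1.37×10⁻⁴ × 1.12) = 22.8 m/s
Converting: 22.8 m/s × 3.6 = 82.0 km/h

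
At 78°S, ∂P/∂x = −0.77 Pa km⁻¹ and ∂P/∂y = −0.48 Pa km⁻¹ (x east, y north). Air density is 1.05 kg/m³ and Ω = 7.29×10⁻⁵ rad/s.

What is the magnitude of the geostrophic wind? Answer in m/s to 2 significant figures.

6.1 m/s

Coriolis parameter at 78°S:
f = 2Ω sin φ = 2 × 7.29×10⁻⁵ × sin 78° = 1.43×10⁻⁴ s⁻¹
In the Southern Hemisphere f is negative: f = −1.43×10⁻⁴ s⁻¹.
Component geostrophic relations (x east, y north):
u_g = −(1/(fρ)) ∂P/∂y,  v_g = (1/(fρ)) ∂P/∂x
u_g = −(−0.48×10⁻³)/(−1.43×10⁻⁴ × 1.05) = −3.21 m/s;  v_g = (−0.77×10⁻³)/(−1.43×10⁻⁴ × 1.05) = 5.14 m/s
|V_g| = √(u_g² + v_g²) = 6.06 m/s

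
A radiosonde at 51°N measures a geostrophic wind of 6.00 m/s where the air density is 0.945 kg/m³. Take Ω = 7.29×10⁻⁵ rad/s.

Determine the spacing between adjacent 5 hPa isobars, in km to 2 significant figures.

Coriolis parameter at 51°N:
f = 2Ω sin φ = 2 × 7.29×10⁻⁵ × sin 51° = 1.13×10⁻⁴ s⁻¹
Geostrophic balance rearranged: |∂P/∂n| = f ρ V_g
|∂P/∂n| = 1.13×10⁻⁴ × 0.945 × 6.00 = 6.42×10⁻⁴ Pa/m
Isobar spacing: Δn = ΔP/|∂P/∂n| = 500 Pa / 6.42×10⁻⁴ Pa/m = 778264 m ≈ 780 km

780 km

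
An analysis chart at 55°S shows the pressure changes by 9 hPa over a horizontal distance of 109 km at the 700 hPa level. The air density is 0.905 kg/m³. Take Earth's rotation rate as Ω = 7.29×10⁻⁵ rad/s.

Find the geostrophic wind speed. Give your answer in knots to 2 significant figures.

Coriolis parameter at 55°S:
f = 2Ω sin φ = 2 × 7.29×10⁻⁵ × sin 55° = 1.19×10⁻⁴ s⁻¹
Pressure gradient: |∂P/∂n| = 900 Pa / 109000 m = 8.26×10⁻³ Pa/m
Geostrophic balance (pressure-gradient force = Coriolis force):
V_g = (1/(fρ)) |∂P/∂n| = 8.26×10⁻³ / (1.19×10⁻⁴ × 0.905) = 76.4 m/s
Converting: 76.4 m/s × 1.944 = 150 knots

150 knots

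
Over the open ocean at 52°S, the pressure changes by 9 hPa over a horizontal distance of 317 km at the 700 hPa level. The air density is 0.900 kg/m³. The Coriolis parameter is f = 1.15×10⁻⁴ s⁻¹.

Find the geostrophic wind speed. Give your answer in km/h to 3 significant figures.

98.8 km/h

Pressure gradient: |∂P/∂n| = 900 Pa / 317000 m = 2.84×10⁻³ Pa/m
Geostrophic balance (pressure-gradient force = Coriolis force):
V_g = (1/(fρ)) |∂P/∂n| = 2.84×10⁻³ / (1.15×10⁻⁴ × 0.900) = 27.4 m/s
Converting: 27.4 m/s × 3.6 = 98.8 km/h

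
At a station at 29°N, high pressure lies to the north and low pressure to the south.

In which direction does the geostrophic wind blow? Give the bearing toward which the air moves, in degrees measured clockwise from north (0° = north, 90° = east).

The pressure-gradient force points toward the south (bearing 180°).
Geostrophic balance: in the Northern Hemisphere the Coriolis force deflects motion to the right, so the geostrophic wind blows 90° to the right of the pressure-gradient force (low pressure on the left).
Rotating 180° by 90° clockwise gives 270° — the wind blows toward the west.

270°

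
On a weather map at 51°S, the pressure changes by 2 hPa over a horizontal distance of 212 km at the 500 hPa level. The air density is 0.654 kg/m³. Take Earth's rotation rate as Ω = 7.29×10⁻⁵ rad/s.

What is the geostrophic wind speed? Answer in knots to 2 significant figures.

25 knots

Coriolis parameter at 51°S:
f = 2Ω sin φ = 2 × 7.29×10⁻⁵ × sin 51° = 1.13×10⁻⁴ s⁻¹
Pressure gradient: |∂P/∂n| = 200 Pa / 212000 m = 9.43×10⁻⁴ Pa/m
Geostrophic balance (pressure-gradient force = Coriolis force):
V_g = (1/(fρ)) |∂P/∂n| = 9.43×10⁻⁴ / (1.13×10⁻⁴ × 0.654) = 12.7 m/s
Converting: 12.7 m/s × 1.944 = 25 knots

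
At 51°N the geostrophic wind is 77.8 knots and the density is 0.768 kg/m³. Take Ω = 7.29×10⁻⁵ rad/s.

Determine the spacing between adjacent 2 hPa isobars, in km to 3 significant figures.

57.4 km

Coriolis parameter at 51°N:
f = 2Ω sin φ = 2 × 7.29×10⁻⁵ × sin 51° = 1.13×10⁻⁴ s⁻¹
Wind speed in SI: 77.8 knots = 40.0 m/s
Geostrophic balance rearranged: |∂P/∂n| = f ρ V_g
|∂P/∂n| = 1.13×10⁻⁴ × 0.768 × 40.0 = 3.48×10⁻³ Pa/m
Isobar spacing: Δn = ΔP/|∂P/∂n| = 200 Pa / 3.48×10⁻³ Pa/m = 57424 m ≈ 57.4 km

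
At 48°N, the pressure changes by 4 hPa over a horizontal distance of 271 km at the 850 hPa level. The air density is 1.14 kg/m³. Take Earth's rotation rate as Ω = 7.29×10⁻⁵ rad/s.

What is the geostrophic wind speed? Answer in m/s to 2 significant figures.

Coriolis parameter at 48°N:
f = 2Ω sin φ = 2 × 7.29×10⁻⁵ × sin 48° = 1.08×10⁻⁴ s⁻¹
Pressure gradient: |∂P/∂n| = 400 Pa / 271000 m = 1.48×10⁻³ Pa/m
Geostrophic balance (pressure-gradient force = Coriolis force):
V_g = (1/(fρ)) |∂P/∂n| = 1.48×10⁻³ / (1.08×10⁻⁴ × 1.14) = 11.9 m/s

12 m/s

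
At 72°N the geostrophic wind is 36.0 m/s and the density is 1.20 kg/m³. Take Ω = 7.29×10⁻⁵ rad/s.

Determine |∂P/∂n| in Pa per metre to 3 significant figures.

Coriolis parameter at 72°N:
f = 2Ω sin φ = 2 × 7.29×10⁻⁵ × sin 72° = 1.39×10⁻⁴ s⁻¹
Geostrophic balance rearranged: |∂P/∂n| = f ρ V_g
|∂P/∂n| = 1.39×10⁻⁴ × 1.20 × 36.0 = 5.99×10⁻³ Pa/m

5.99×10⁻³ Pa/m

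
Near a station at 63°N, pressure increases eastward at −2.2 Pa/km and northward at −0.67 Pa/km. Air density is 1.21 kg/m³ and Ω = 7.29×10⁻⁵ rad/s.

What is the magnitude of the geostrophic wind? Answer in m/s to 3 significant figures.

14.6 m/s

Coriolis parameter at 63°N:
f = 2Ω sin φ = 2 × 7.29×10⁻⁵ × sin 63° = 1.30×10⁻⁴ s⁻¹
Component geostrophic relations (x east, y north):
u_g = −(1/(fρ)) ∂P/∂y,  v_g = (1/(fρ)) ∂P/∂x
u_g = −(−0.67×10⁻³)/(1.30×10⁻⁴ × 1.21) = 4.26 m/s;  v_g = (−2.2×10⁻³)/(1.30×10⁻⁴ × 1.21) = −14.0 m/s
|V_g| = √(u_g² + v_g²) = 14.6 m/s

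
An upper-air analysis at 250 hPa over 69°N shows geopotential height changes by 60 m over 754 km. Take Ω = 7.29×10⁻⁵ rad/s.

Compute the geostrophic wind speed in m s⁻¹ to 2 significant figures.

5.7 m s⁻¹

Coriolis parameter at 69°N:
f = 2Ω sin φ = 2 × 7.29×10⁻⁵ × sin 69° = 1.36×10⁻⁴ s⁻¹
Height gradient: |∂Z/∂n| = 60 m / 754000 m = 7.96×10⁻⁵
On a pressure surface, geostrophic balance gives V_g = (g/f)|∂Z/∂n|:
V_g = 9.81 × 7.96×10⁻⁵ / 1.36×10⁻⁴ = 5.74 m/s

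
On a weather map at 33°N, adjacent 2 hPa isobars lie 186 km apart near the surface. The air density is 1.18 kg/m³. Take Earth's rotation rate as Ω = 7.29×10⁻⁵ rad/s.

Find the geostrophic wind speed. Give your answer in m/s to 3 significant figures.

Coriolis parameter at 33°N:
f = 2Ω sin φ = 2 × 7.29×10⁻⁵ × sin 33° = 7.94×10⁻⁵ s⁻¹
Pressure gradient: |∂P/∂n| = 200 Pa / 186000 m = 1.08×10⁻³ Pa/m
Geostrophic balance (pressure-gradient force = Coriolis force):
V_g = (1/(fρ)) |∂P/∂n| = 1.08×10⁻³ / (7.94×10⁻⁵ × 1.18) = 11.5 m/s

11.5 m/s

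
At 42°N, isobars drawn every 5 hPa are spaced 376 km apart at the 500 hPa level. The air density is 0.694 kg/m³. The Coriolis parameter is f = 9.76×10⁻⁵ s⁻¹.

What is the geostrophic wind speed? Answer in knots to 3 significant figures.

38.2 knots

Pressure gradient: |∂P/∂n| = 500 Pa / 376000 m = 1.33×10⁻³ Pa/m
Geostrophic balance (pressure-gradient force = Coriolis force):
V_g = (1/(fρ)) |∂P/∂n| = 1.33×10⁻³ / (9.76×10⁻⁵ × 0.694) = 19.6 m/s
Converting: 19.6 m/s × 1.944 = 38.2 knots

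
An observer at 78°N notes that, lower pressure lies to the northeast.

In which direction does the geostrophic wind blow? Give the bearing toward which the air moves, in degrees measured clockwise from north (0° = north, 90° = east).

135°

The pressure-gradient force points toward the northeast (bearing 045°).
Geostrophic balance: in the Northern Hemisphere the Coriolis force deflects motion to the right, so the geostrophic wind blows 90° to the right of the pressure-gradient force (low pressure on the left).
Rotating 045° by 90° clockwise gives 135° — the wind blows toward the southeast.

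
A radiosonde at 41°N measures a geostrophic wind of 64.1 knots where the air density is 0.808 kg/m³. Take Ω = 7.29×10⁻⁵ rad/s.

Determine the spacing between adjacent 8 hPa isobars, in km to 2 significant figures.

Coriolis parameter at 41°N:
f = 2Ω sin φ = 2 × 7.29×10⁻⁵ × sin 41° = 9.57×10⁻⁵ s⁻¹
Wind speed in SI: 64.1 knots = 33.0 m/s
Geostrophic balance rearranged: |∂P/∂n| = f ρ V_g
|∂P/∂n| = 9.57×10⁻⁵ × 0.808 × 33.0 = 2.55×10⁻³ Pa/m
Isobar spacing: Δn = ΔP/|∂P/∂n| = 800 Pa / 2.55×10⁻³ Pa/m = 313893 m ≈ 310 km

310 km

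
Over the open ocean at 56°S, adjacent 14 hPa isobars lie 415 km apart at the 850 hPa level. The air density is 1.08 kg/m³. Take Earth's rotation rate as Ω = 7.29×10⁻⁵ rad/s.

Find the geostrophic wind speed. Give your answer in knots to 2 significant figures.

Coriolis parameter at 56°S:
f = 2Ω sin φ = 2 × 7.29×10⁻⁵ × sin 56° = 1.21×10⁻⁴ s⁻¹
Pressure gradient: |∂P/∂n| = 1400 Pa / 415000 m = 3.37×10⁻³ Pa/m
Geostrophic balance (pressure-gradient force = Coriolis force):
V_g = (1/(fρ)) |∂P/∂n| = 3.37×10⁻³ / (1.21×10⁻⁴ × 1.08) = 25.8 m/s
Converting: 25.8 m/s × 1.944 = 50 knots

50 knots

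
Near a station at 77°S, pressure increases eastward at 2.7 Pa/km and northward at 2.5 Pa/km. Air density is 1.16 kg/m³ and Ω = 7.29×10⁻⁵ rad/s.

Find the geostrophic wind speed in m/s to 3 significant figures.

22.3 m/s

Coriolis parameter at 77°S:
f = 2Ω sin φ = 2 × 7.29×10⁻⁵ × sin 77° = 1.42×10⁻⁴ s⁻¹
In the Southern Hemisphere f is negative: f = −1.42×10⁻⁴ s⁻¹.
Component geostrophic relations (x east, y north):
u_g = −(1/(fρ)) ∂P/∂y,  v_g = (1/(fρ)) ∂P/∂x
u_g = −(2.5×10⁻³)/(−1.42×10⁻⁴ × 1.16) = 15.2 m/s;  v_g = (2.7×10⁻³)/(−1.42×10⁻⁴ × 1.16) = −16.4 m/s
|V_g| = √(u_g² + v_g²) = 22.3 m/s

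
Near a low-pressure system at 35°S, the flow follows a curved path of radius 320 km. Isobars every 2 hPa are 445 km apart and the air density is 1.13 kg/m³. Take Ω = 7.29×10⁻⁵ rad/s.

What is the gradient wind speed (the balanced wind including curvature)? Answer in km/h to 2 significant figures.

Coriolis parameter at 35°S:
f = 2Ω sin φ = 2 × 7.29×10⁻⁵ × sin 35° = 8.36×10⁻⁵ s⁻¹
Pressure gradient: |∂P/∂n| = 200 Pa / 445000 m = 4.49×10⁻⁴ Pa/m
Geostrophic speed: V_g = |∂P/∂n|/(fρ) = 4.49×10⁻⁴/(8.36×10⁻⁵ × 1.13) = 4.76 m/s
Around a low, centrifugal force acts outward with Coriolis, so pressure-gradient force balances both:
(1/ρ)|∂P/∂n| = fV + V²/R  →  V² + fR·V − fR·V_g = 0
With fR = 8.36×10⁻⁵ × 320×10³ m = 26.8 m/s:
V = [−fR + √((fR)² + 4 fR V_g)]/2 = [−26.8 + √(26.8² + 4×26.8×4.76)]/2 = 4.12 m/s
Subgeostrophic (V < V_g = 4.76 m/s), as expected around a low.
Converting: 4.12 m/s × 3.6 = 15 km/h

15 km/h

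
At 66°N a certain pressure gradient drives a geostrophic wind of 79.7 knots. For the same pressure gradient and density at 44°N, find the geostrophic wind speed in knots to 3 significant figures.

105 knots

With the same pressure gradient and density, V_g ∝ 1/f ∝ 1/sin φ.
V₂ = V₁ · sin φ₁ / sin φ₂ = 79.7 × sin 66° / sin 44°
V₂ = 79.7 × 0.9135/0.6947 = 105 knots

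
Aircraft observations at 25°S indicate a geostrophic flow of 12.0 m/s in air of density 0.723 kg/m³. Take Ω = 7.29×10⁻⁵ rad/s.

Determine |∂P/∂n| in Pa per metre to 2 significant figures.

5.3×10⁻⁴ Pa/m

Coriolis parameter at 25°S:
f = 2Ω sin φ = 2 × 7.29×10⁻⁵ × sin 25° = 6.16×10⁻⁵ s⁻¹
Geostrophic balance rearranged: |∂P/∂n| = f ρ V_g
|∂P/∂n| = 6.16×10⁻⁵ × 0.723 × 12.0 = 5.35×10⁻⁴ Pa/m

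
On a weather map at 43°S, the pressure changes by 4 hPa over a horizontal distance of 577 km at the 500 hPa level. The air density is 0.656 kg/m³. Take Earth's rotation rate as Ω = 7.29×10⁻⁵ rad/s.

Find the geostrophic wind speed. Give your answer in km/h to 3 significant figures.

Coriolis parameter at 43°S:
f = 2Ω sin φ = 2 × 7.29×10⁻⁵ × sin 43° = 9.94×10⁻⁵ s⁻¹
Pressure gradient: |∂P/∂n| = 400 Pa / 577000 m = 6.93×10⁻⁴ Pa/m
Geostrophic balance (pressure-gradient force = Coriolis force):
V_g = (1/(fρ)) |∂P/∂n| = 6.93×10⁻⁴ / (9.94×10⁻⁵ × 0.656) = 10.6 m/s
Converting: 10.6 m/s × 3.6 = 38.3 km/h

38.3 km/h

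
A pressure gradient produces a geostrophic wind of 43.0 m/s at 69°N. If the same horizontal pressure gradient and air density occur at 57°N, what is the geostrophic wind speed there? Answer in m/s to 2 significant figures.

With the same pressure gradient and density, V_g ∝ 1/f ∝ 1/sin φ.
V₂ = V₁ · sin φ₁ / sin φ₂ = 43.0 × sin 69° / sin 57°
V₂ = 43.0 × 0.9336/0.8387 = 48 m/s

48 m/s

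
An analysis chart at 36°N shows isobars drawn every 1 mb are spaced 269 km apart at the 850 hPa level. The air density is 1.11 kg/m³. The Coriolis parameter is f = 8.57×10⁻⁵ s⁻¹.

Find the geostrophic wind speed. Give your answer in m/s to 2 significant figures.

3.9 m/s

Pressure gradient: |∂P/∂n| = 100 Pa / 269000 m = 3.72×10⁻⁴ Pa/m
Geostrophic balance (pressure-gradient force = Coriolis force):
V_g = (1/(fρ)) |∂P/∂n| = 3.72×10⁻⁴ / (8.57×10⁻⁵ × 1.11) = 3.91 m/s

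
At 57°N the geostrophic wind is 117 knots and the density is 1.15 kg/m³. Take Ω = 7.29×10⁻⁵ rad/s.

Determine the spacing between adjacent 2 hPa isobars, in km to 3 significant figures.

23.6 km

Coriolis parameter at 57°N:
f = 2Ω sin φ = 2 × 7.29×10⁻⁵ × sin 57° = 1.22×10⁻⁴ s⁻¹
Wind speed in SI: 117 knots = 60.2 m/s
Geostrophic balance rearranged: |∂P/∂n| = f ρ V_g
|∂P/∂n| = 1.22×10⁻⁴ × 1.15 × 60.2 = 8.46×10⁻³ Pa/m
Isobar spacing: Δn = ΔP/|∂P/∂n| = 200 Pa / 8.46×10⁻³ Pa/m = 23630 m ≈ 23.6 km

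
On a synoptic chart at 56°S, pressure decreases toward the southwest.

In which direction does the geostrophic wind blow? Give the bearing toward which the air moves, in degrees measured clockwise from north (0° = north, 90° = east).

The pressure-gradient force points toward the southwest (bearing 225°).
Geostrophic balance: in the Southern Hemisphere the Coriolis force deflects motion to the left, so the geostrophic wind blows 90° to the left of the pressure-gradient force (low pressure on the right).
Rotating 225° by 90° counterclockwise gives 135° — the wind blows toward the southeast.

135°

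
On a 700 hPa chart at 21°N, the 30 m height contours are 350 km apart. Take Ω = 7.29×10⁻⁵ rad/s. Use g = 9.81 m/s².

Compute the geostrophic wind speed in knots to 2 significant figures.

31 knots

Coriolis parameter at 21°N:
f = 2Ω sin φ = 2 × 7.29×10⁻⁵ × sin 21° = 5.23×10⁻⁵ s⁻¹
Height gradient: |∂Z/∂n| = 30 m / 350000 m = 8.57×10⁻⁵
On a pressure surface, geostrophic balance gives V_g = (g/f)|∂Z/∂n|:
V_g = 9.81 × 8.57×10⁻⁵ / 5.23×10⁻⁵ = 16.1 m/s
Converting: 16.1 m/s × 1.944 = 31 knots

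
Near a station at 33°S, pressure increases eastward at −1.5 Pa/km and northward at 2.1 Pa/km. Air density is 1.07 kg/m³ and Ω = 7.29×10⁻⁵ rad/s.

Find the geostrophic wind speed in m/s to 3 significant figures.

Coriolis parameter at 33°S:
f = 2Ω sin φ = 2 × 7.29×10⁻⁵ × sin 33° = 7.94×10⁻⁵ s⁻¹
In the Southern Hemisphere f is negative: f = −7.94×10⁻⁵ s⁻¹.
Component geostrophic relations (x east, y north):
u_g = −(1/(fρ)) ∂P/∂y,  v_g = (1/(fρ)) ∂P/∂x
u_g = −(2.1×10⁻³)/(−7.94×10⁻⁵ × 1.07) = 24.7 m/s;  v_g = (−1.5×10⁻³)/(−7.94×10⁻⁵ × 1.07) = 17.7 m/s
|V_g| = √(u_g² + v_g²) = 30.4 m/s

30.4 m/s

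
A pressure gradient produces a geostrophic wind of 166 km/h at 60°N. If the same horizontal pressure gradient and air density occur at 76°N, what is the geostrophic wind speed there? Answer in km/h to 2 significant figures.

With the same pressure gradient and density, V_g ∝ 1/f ∝ 1/sin φ.
V₂ = V₁ · sin φ₁ / sin φ₂ = 166 × sin 60° / sin 76°
V₂ = 166 × 0.8660/0.9703 = 150 km/h

150 km/h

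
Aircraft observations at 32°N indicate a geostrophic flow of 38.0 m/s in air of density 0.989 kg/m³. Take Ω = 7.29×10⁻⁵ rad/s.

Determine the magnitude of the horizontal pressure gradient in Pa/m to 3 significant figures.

Coriolis parameter at 32°N:
f = 2Ω sin φ = 2 × 7.29×10⁻⁵ × sin 32° = 7.73×10⁻⁵ s⁻¹
Geostrophic balance rearranged: |∂P/∂n| = f ρ V_g
|∂P/∂n| = 7.73×10⁻⁵ × 0.989 × 38.0 = 2.90×10⁻³ Pa/m

2.90×10⁻³ Pa/m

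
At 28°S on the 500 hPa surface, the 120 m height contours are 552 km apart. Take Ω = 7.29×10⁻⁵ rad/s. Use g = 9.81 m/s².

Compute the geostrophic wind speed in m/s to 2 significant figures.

31 m/s

Coriolis parameter at 28°S:
f = 2Ω sin φ = 2 × 7.29×10⁻⁵ × sin 28° = 6.84×10⁻⁵ s⁻¹
Height gradient: |∂Z/∂n| = 120 m / 552000 m = 2.17×10⁻⁴
On a pressure surface, geostrophic balance gives V_g = (g/f)|∂Z/∂n|:
V_g = 9.81 × 2.17×10⁻⁴ / 6.84×10⁻⁵ = 31.2 m/s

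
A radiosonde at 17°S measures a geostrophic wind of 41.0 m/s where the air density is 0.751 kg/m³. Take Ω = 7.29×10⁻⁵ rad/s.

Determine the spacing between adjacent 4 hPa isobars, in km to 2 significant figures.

300 km

Coriolis parameter at 17°S:
f = 2Ω sin φ = 2 × 7.29×10⁻⁵ × sin 17° = 4.26×10⁻⁵ s⁻¹
Geostrophic balance rearranged: |∂P/∂n| = f ρ V_g
|∂P/∂n| = 4.26×10⁻⁵ × 0.751 × 41.0 = 1.31×10⁻³ Pa/m
Isobar spacing: Δn = ΔP/|∂P/∂n| = 400 Pa / 1.31×10⁻³ Pa/m = 304750 m ≈ 300 km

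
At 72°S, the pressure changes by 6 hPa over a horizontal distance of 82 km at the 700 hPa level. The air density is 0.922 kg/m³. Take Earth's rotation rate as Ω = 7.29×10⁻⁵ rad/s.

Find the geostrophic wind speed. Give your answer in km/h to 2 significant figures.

Coriolis parameter at 72°S:
f = 2Ω sin φ = 2 × 7.29×10⁻⁵ × sin 72° = 1.39×10⁻⁴ s⁻¹
Pressure gradient: |∂P/∂n| = 600 Pa / 82000 m = 7.32×10⁻³ Pa/m
Geostrophic balance (pressure-gradient force = Coriolis force):
V_g = (1/(fρ)) |∂P/∂n| = 7.32×10⁻³ / (1.39×10⁻⁴ × 0.922) = 57.2 m/s
Converting: 57.2 m/s × 3.6 = 210 km/h

210 km/h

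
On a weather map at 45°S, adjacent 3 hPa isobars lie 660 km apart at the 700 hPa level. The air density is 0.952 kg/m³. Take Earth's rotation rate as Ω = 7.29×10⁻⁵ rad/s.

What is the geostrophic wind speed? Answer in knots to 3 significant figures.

Coriolis parameter at 45°S:
f = 2Ω sin φ = 2 × 7.29×10⁻⁵ × sin 45° = 1.03×10⁻⁴ s⁻¹
Pressure gradient: |∂P/∂n| = 300 Pa / 660000 m = 4.55×10⁻⁴ Pa/m
Geostrophic balance (pressure-gradient force = Coriolis force):
V_g = (1/(fρ)) |∂P/∂n| = 4.55×10⁻⁴ / (1.03×10⁻⁴ × 0.952) = 4.63 m/s
Converting: 4.63 m/s × 1.944 = 9.00 knots

9.00 knots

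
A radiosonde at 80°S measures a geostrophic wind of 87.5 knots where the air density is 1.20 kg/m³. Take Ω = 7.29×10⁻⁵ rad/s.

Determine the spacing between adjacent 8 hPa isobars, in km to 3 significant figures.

103 km

Coriolis parameter at 80°S:
f = 2Ω sin φ = 2 × 7.29×10⁻⁵ × sin 80° = 1.44×10⁻⁴ s⁻¹
Wind speed in SI: 87.5 knots = 45.0 m/s
Geostrophic balance rearranged: |∂P/∂n| = f ρ V_g
|∂P/∂n| = 1.44×10⁻⁴ × 1.20 × 45.0 = 7.76×10⁻³ Pa/m
Isobar spacing: Δn = ΔP/|∂P/∂n| = 800 Pa / 7.76×10⁻³ Pa/m = 103146 m ≈ 103 km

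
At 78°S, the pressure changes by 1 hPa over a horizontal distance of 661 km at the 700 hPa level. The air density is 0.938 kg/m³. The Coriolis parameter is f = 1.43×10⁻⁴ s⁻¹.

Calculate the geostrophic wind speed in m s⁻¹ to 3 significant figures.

1.13 m s⁻¹

Pressure gradient: |∂P/∂n| = 100 Pa / 661000 m = 1.51×10⁻⁴ Pa/m
Geostrophic balance (pressure-gradient force = Coriolis force):
V_g = (1/(fρ)) |∂P/∂n| = 1.51×10⁻⁴ / (1.43×10⁻⁴ × 0.938) = 1.13 m/s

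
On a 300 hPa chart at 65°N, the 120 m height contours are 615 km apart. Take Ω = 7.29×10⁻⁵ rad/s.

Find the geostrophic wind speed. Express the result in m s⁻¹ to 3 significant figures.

Coriolis parameter at 65°N:
f = 2Ω sin φ = 2 × 7.29×10⁻⁵ × sin 65° = 1.32×10⁻⁴ s⁻¹
Height gradient: |∂Z/∂n| = 120 m / 615000 m = 1.95×10⁻⁴
On a pressure surface, geostrophic balance gives V_g = (g/f)|∂Z/∂n|:
V_g = 9.81 × 1.95×10⁻⁴ / 1.32×10⁻⁴ = 14.5 m/s

14.5 m s⁻¹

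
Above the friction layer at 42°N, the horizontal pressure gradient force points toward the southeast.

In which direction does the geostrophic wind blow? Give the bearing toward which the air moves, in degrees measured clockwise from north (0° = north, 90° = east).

The pressure-gradient force points toward the southeast (bearing 135°).
Geostrophic balance: in the Northern Hemisphere the Coriolis force deflects motion to the right, so the geostrophic wind blows 90° to the right of the pressure-gradient force (low pressure on the left).
Rotating 135° by 90° clockwise gives 225° — the wind blows toward the southwest.

225°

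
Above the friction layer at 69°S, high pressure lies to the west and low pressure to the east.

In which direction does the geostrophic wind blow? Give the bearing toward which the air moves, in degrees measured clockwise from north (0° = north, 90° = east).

000°

The pressure-gradient force points toward the east (bearing 090°).
Geostrophic balance: in the Southern Hemisphere the Coriolis force deflects motion to the left, so the geostrophic wind blows 90° to the left of the pressure-gradient force (low pressure on the right).
Rotating 090° by 90° counterclockwise gives 000° — the wind blows toward the north.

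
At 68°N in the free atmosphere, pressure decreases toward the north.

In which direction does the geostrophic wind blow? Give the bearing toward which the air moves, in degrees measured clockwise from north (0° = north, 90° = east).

090°

The pressure-gradient force points toward the north (bearing 000°).
Geostrophic balance: in the Northern Hemisphere the Coriolis force deflects motion to the right, so the geostrophic wind blows 90° to the right of the pressure-gradient force (low pressure on the left).
Rotating 000° by 90° clockwise gives 090° — the wind blows toward the east.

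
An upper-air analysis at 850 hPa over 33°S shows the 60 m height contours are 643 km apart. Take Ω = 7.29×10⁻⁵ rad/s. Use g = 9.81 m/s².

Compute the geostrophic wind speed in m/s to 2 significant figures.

Coriolis parameter at 33°S:
f = 2Ω sin φ = 2 × 7.29×10⁻⁵ × sin 33° = 7.94×10⁻⁵ s⁻¹
Height gradient: |∂Z/∂n| = 60 m / 643000 m = 9.33×10⁻⁵
On a pressure surface, geostrophic balance gives V_g = (g/f)|∂Z/∂n|:
V_g = 9.81 × 9.33×10⁻⁵ / 7.94×10⁻⁵ = 11.5 m/s

12 m/s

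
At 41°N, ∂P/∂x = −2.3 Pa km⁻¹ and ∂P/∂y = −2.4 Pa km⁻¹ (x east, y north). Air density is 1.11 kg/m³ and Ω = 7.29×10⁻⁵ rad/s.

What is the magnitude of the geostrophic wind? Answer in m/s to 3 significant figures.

Coriolis parameter at 41°N:
f = 2Ω sin φ = 2 × 7.29×10⁻⁵ × sin 41° = 9.57×10⁻⁵ s⁻¹
Component geostrophic relations (x east, y north):
u_g = −(1/(fρ)) ∂P/∂y,  v_g = (1/(fρ)) ∂P/∂x
u_g = −(−2.4×10⁻³)/(9.57×10⁻⁵ × 1.11) = 22.6 m/s;  v_g = (−2.3×10⁻³)/(9.57×10⁻⁵ × 1.11) = −21.7 m/s
|V_g| = √(u_g² + v_g²) = 31.3 m/s

31.3 m/s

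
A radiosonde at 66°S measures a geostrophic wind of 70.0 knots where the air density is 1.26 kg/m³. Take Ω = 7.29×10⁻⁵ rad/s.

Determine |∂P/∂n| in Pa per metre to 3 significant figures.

6.04×10⁻³ Pa/m

Coriolis parameter at 66°S:
f = 2Ω sin φ = 2 × 7.29×10⁻⁵ × sin 66° = 1.33×10⁻⁴ s⁻¹
Wind speed in SI: 70.0 knots = 36.0 m/s
Geostrophic balance rearranged: |∂P/∂n| = f ρ V_g
|∂P/∂n| = 1.33×10⁻⁴ × 1.26 × 36.0 = 6.04×10⁻³ Pa/m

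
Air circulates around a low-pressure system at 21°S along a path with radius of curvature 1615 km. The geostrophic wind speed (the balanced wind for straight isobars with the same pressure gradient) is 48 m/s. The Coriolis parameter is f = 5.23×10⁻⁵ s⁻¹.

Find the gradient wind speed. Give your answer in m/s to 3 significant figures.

Around a low, centrifugal force acts outward with Coriolis, so pressure-gradient force balances both:
(1/ρ)|∂P/∂n| = fV + V²/R  →  V² + fR·V − fR·V_g = 0
With fR = 5.23×10⁻⁵ × 1615×10³ m = 84.5 m/s:
V = [−fR + √((fR)² + 4 fR V_g)]/2 = [−84.5 + √(84.5² + 4×84.5×48)]/2 = 34.2 m/s
Subgeostrophic (V < V_g = 48 m/s), as expected around a low.

34.2 m/s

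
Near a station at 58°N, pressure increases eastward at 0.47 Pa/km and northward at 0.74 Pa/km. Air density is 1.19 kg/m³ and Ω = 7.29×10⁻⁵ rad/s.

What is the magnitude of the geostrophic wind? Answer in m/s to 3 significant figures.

5.96 m/s

Coriolis parameter at 58°N:
f = 2Ω sin φ = 2 × 7.29×10⁻⁵ × sin 58° = 1.24×10⁻⁴ s⁻¹
Component geostrophic relations (x east, y north):
u_g = −(1/(fρ)) ∂P/∂y,  v_g = (1/(fρ)) ∂P/∂x
u_g = −(0.74×10⁻³)/(1.24×10⁻⁴ × 1.19) = −5.03 m/s;  v_g = (0.47×10⁻³)/(1.24×10⁻⁴ × 1.19) = 3.19 m/s
|V_g| = √(u_g² + v_g²) = 5.96 m/s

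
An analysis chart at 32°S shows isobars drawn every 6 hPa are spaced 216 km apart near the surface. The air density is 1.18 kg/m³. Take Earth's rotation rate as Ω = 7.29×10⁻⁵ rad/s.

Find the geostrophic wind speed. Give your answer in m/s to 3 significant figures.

30.5 m/s

Coriolis parameter at 32°S:
f = 2Ω sin φ = 2 × 7.29×10⁻⁵ × sin 32° = 7.73×10⁻⁵ s⁻¹
Pressure gradient: |∂P/∂n| = 600 Pa / 216000 m = 2.78×10⁻³ Pa/m
Geostrophic balance (pressure-gradient force = Coriolis force):
V_g = (1/(fρ)) |∂P/∂n| = 2.78×10⁻³ / (7.73×10⁻⁵ × 1.18) = 30.5 m/s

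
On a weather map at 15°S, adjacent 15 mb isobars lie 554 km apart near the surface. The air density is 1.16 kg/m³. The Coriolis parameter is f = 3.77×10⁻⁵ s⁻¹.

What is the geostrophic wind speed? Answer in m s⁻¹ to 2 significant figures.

Pressure gradient: |∂P/∂n| = 1500 Pa / 554000 m = 2.71×10⁻³ Pa/m
Geostrophic balance (pressure-gradient force = Coriolis force):
V_g = (1/(fρ)) |∂P/∂n| = 2.71×10⁻³ / (3.77×10⁻⁵ × 1.16) = 61.9 m/s

62 m s⁻¹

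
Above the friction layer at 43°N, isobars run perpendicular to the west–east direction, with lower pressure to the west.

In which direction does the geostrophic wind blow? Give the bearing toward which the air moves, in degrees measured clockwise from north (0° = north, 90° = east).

000°

The pressure-gradient force points toward the west (bearing 270°).
Geostrophic balance: in the Northern Hemisphere the Coriolis force deflects motion to the right, so the geostrophic wind blows 90° to the right of the pressure-gradient force (low pressure on the left).
Rotating 270° by 90° clockwise gives 000° — the wind blows toward the north.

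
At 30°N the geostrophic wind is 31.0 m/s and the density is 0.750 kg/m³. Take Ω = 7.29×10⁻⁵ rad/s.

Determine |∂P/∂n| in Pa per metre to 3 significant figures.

Coriolis parameter at 30°N:
f = 2Ω sin φ = 2 × 7.29×10⁻⁵ × sin 30° = 7.29×10⁻⁵ s⁻¹
Geostrophic balance rearranged: |∂P/∂n| = f ρ V_g
|∂P/∂n| = 7.29×10⁻⁵ × 0.750 × 31.0 = 1.69×10⁻³ Pa/m

1.69×10⁻³ Pa/m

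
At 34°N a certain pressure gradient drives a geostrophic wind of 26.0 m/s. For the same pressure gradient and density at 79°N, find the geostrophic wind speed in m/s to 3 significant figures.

With the same pressure gradient and density, V_g ∝ 1/f ∝ 1/sin φ.
V₂ = V₁ · sin φ₁ / sin φ₂ = 26.0 × sin 34° / sin 79°
V₂ = 26.0 × 0.5592/0.9816 = 14.8 m/s

14.8 m/s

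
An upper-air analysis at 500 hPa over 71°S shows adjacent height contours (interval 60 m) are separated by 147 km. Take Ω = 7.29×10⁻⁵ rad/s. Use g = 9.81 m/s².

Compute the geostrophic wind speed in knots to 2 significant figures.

56 knots

Coriolis parameter at 71°S:
f = 2Ω sin φ = 2 × 7.29×10⁻⁵ × sin 71° = 1.38×10⁻⁴ s⁻¹
Height gradient: |∂Z/∂n| = 60 m / 147000 m = 4.08×10⁻⁴
On a pressure surface, geostrophic balance gives V_g = (g/f)|∂Z/∂n|:
V_g = 9.81 × 4.08×10⁻⁴ / 1.38×10⁻⁴ = 29.0 m/s
Converting: 29.0 m/s × 1.944 = 56 knots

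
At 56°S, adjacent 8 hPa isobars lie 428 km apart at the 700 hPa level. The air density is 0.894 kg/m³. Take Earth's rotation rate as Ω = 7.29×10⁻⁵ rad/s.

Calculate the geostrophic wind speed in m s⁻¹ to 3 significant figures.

Coriolis parameter at 56°S:
f = 2Ω sin φ = 2 × 7.29×10⁻⁵ × sin 56° = 1.21×10⁻⁴ s⁻¹
Pressure gradient: |∂P/∂n| = 800 Pa / 428000 m = 1.87×10⁻³ Pa/m
Geostrophic balance (pressure-gradient force = Coriolis force):
V_g = (1/(fρ)) |∂P/∂n| = 1.87×10⁻³ / (1.21×10⁻⁴ × 0.894) = 17.3 m/s

17.3 m s⁻¹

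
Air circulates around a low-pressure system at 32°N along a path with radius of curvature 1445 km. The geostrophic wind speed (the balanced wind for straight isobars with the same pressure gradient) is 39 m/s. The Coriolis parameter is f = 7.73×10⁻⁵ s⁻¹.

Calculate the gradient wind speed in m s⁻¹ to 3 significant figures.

Around a low, centrifugal force acts outward with Coriolis, so pressure-gradient force balances both:
(1/ρ)|∂P/∂n| = fV + V²/R  →  V² + fR·V − fR·V_g = 0
With fR = 7.73×10⁻⁵ × 1445×10³ m = 112 m/s:
V = [−fR + √((fR)² + 4 fR V_g)]/2 = [−112 + √(112² + 4×112×39)]/2 = 30.6 m/s
Subgeostrophic (V < V_g = 39 m/s), as expected around a low.

30.6 m s⁻¹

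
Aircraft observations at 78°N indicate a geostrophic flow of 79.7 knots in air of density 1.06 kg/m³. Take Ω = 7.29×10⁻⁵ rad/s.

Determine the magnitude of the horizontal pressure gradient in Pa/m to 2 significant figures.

6.2×10⁻³ Pa/m

Coriolis parameter at 78°N:
f = 2Ω sin φ = 2 × 7.29×10⁻⁵ × sin 78° = 1.43×10⁻⁴ s⁻¹
Wind speed in SI: 79.7 knots = 41.0 m/s
Geostrophic balance rearranged: |∂P/∂n| = f ρ V_g
|∂P/∂n| = 1.43×10⁻⁴ × 1.06 × 41.0 = 6.20×10⁻³ Pa/m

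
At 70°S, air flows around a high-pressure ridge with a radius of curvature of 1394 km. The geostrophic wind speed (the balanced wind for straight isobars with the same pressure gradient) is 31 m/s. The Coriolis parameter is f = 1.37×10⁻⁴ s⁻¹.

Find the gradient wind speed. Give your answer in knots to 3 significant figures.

Around a high, pressure-gradient force acts outward with centrifugal, so Coriolis balances both:
fV = (1/ρ)|∂P/∂n| + V²/R  →  V² − fR·V + fR·V_g = 0
With fR = 1.37×10⁻⁴ × 1394×10³ m = 191 m/s:
V = [fR − √((fR)² − 4 fR V_g)]/2 = [191 − √(191² − 4×191×31)]/2 = 38.9 m/s
Supergeostrophic (V > V_g = 31 m/s), as expected around a high.
Converting: 38.9 m/s × 1.944 = 75.7 knots

75.7 knots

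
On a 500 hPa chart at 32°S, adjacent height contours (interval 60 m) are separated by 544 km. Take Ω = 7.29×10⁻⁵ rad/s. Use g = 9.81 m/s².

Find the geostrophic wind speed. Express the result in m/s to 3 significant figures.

14.0 m/s

Coriolis parameter at 32°S:
f = 2Ω sin φ = 2 × 7.29×10⁻⁵ × sin 32° = 7.73×10⁻⁵ s⁻¹
Height gradient: |∂Z/∂n| = 60 m / 544000 m = 1.10×10⁻⁴
On a pressure surface, geostrophic balance gives V_g = (g/f)|∂Z/∂n|:
V_g = 9.81 × 1.10×10⁻⁴ / 7.73×10⁻⁵ = 14.0 m/s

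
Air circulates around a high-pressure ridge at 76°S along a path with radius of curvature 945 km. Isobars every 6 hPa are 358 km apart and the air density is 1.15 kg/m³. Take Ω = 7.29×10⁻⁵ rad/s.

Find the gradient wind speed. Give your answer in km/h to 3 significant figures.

Coriolis parameter at 76°S:
f = 2Ω sin φ = 2 × 7.29×10⁻⁵ × sin 76° = 1.41×10⁻⁴ s⁻¹
Pressure gradient: |∂P/∂n| = 600 Pa / 358000 m = 1.68×10⁻³ Pa/m
Geostrophic speed: V_g = |∂P/∂n|/(fρ) = 1.68×10⁻³/(1.41×10⁻⁴ × 1.15) = 10.3 m/s
Around a high, pressure-gradient force acts outward with centrifugal, so Coriolis balances both:
fV = (1/ρ)|∂P/∂n| + V²/R  →  V² − fR·V + fR·V_g = 0
With fR = 1.41×10⁻⁴ × 945×10³ m = 134 m/s:
V = [fR − √((fR)² − 4 fR V_g)]/2 = [134 − √(134² − 4×134×10.3)]/2 = 11.2 m/s
Supergeostrophic (V > V_g = 10.3 m/s), as expected around a high.
Converting: 11.2 m/s × 3.6 = 40.5 km/h

40.5 km/h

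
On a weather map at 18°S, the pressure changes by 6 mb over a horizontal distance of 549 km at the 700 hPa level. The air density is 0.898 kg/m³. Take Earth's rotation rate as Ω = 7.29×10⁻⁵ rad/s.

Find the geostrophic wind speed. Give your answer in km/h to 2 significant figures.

97 km/h

Coriolis parameter at 18°S:
f = 2Ω sin φ = 2 × 7.29×10⁻⁵ × sin 18° = 4.51×10⁻⁵ s⁻¹
Pressure gradient: |∂P/∂n| = 600 Pa / 549000 m = 1.09×10⁻³ Pa/m
Geostrophic balance (pressure-gradient force = Coriolis force):
V_g = (1/(fρ)) |∂P/∂n| = 1.09×10⁻³ / (4.51×10⁻⁵ × 0.898) = 27.0 m/s
Converting: 27.0 m/s × 3.6 = 97 km/h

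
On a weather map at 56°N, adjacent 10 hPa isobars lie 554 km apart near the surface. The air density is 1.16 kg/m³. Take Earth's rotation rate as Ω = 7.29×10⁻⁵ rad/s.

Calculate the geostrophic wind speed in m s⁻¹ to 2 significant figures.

Coriolis parameter at 56°N:
f = 2Ω sin φ = 2 × 7.29×10⁻⁵ × sin 56° = 1.21×10⁻⁴ s⁻¹
Pressure gradient: |∂P/∂n| = 1000 Pa / 554000 m = 1.81×10⁻³ Pa/m
Geostrophic balance (pressure-gradient force = Coriolis force):
V_g = (1/(fρ)) |∂P/∂n| = 1.81×10⁻³ / (1.21×10⁻⁴ × 1.16) = 12.9 m/s

13 m s⁻¹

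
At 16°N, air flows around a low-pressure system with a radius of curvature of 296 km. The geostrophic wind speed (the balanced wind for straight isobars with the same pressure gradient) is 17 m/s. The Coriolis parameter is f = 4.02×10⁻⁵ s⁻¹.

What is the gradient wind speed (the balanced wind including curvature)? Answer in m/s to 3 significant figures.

9.47 m/s

Around a low, centrifugal force acts outward with Coriolis, so pressure-gradient force balances both:
(1/ρ)|∂P/∂n| = fV + V²/R  →  V² + fR·V − fR·V_g = 0
With fR = 4.02×10⁻⁵ × 296×10³ m = 11.9 m/s:
V = [−fR + √((fR)² + 4 fR V_g)]/2 = [−11.9 + √(11.9² + 4×11.9×17)]/2 = 9.47 m/s
Subgeostrophic (V < V_g = 17 m/s), as expected around a low.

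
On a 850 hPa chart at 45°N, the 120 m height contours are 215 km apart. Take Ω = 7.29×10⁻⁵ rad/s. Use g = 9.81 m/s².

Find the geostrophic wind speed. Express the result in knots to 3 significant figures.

Coriolis parameter at 45°N:
f = 2Ω sin φ = 2 × 7.29×10⁻⁵ × sin 45° = 1.03×10⁻⁴ s⁻¹
Height gradient: |∂Z/∂n| = 120 m / 215000 m = 5.58×10⁻⁴
On a pressure surface, geostrophic balance gives V_g = (g/f)|∂Z/∂n|:
V_g = 9.81 × 5.58×10⁻⁴ / 1.03×10⁻⁴ = 53.1 m/s
Converting: 53.1 m/s × 1.944 = 103 knots

103 knots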